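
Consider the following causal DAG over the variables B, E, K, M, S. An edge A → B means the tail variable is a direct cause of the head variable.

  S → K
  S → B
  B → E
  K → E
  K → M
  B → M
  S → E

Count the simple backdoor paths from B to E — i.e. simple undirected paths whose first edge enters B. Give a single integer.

2

A backdoor path from B to E is any simple undirected path whose first edge points into B (i.e. leaves B via a parent).
Parents of B: {S}.
Enumerating:
  P1: B <- S -> K -> E
  P2: B <- S -> E
That exhausts the simple backdoor paths. Count: 2.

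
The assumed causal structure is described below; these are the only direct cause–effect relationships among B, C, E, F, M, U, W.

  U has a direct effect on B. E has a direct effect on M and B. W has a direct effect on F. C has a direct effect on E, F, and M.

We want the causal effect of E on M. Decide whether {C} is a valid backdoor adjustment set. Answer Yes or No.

Backdoor paths from E to M (paths whose first edge points into E):
  P1: E <- C -> M
Condition 1 (no descendant of E in the set): holds — descendants of E are {B, M}; none are in {C}.
Condition 2 (every backdoor path blocked by {C}):
  P1: blocked at fork node C ∈ conditioning set.
{C} satisfies the backdoor criterion.

Yes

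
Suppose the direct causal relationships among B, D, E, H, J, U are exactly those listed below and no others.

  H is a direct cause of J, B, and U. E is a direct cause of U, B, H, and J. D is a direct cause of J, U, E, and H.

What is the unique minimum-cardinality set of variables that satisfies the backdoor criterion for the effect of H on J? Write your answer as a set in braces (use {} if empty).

Variables eligible for adjustment (non-descendants of H, excluding H and J): {D, E}.
Backdoor paths from H to J:
  P1: H <- D -> E -> J
  P2: H <- D -> J
  P3: H <- D -> U <- E -> J
  P4: H <- E <- D -> J
  P5: H <- E -> J
  P6: H <- E -> U <- D -> J
The empty set is not sufficient: P1 (H <- D -> E -> J) has no collider blocking it and no conditioned non-collider, so it is open.
Try {D, E}:
  P1: blocked at fork node D ∈ conditioning set.
  P2: blocked at fork node D ∈ conditioning set.
  P3: blocked at fork node D ∈ conditioning set.
  P4: blocked at chain node E ∈ conditioning set.
  P5: blocked at fork node E ∈ conditioning set.
  P6: blocked at fork node E ∈ conditioning set.
{D, E} contains no descendant of H and blocks every backdoor path.
Every element of {D, E} is needed (dropping D leaves P2 open; dropping E leaves P5 open), so no proper subset is valid.
Among all size-2 subsets of the eligible variables, only {D, E} blocks every backdoor path, so it is the unique smallest valid adjustment set.

{D, E}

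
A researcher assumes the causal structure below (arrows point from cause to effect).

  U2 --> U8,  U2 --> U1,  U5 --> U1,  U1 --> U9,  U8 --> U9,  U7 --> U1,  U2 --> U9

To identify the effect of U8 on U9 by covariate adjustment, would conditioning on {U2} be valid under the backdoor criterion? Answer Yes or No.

Yes

Backdoor paths from U8 to U9 (paths whose first edge points into U8):
  P1: U8 <- U2 -> U1 -> U9
  P2: U8 <- U2 -> U9
Condition 1 (no descendant of U8 in the set): holds — descendants of U8 are {U9}; none are in {U2}.
Condition 2 (every backdoor path blocked by {U2}):
  P1: blocked at fork node U2 ∈ conditioning set.
  P2: blocked at fork node U2 ∈ conditioning set.
{U2} satisfies the backdoor criterion.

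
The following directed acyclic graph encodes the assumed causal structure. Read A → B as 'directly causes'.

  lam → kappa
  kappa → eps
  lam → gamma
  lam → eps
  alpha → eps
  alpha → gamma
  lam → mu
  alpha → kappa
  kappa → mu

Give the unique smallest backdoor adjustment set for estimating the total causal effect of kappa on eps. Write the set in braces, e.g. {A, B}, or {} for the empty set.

Variables eligible for adjustment (non-descendants of kappa, excluding kappa and eps): {alpha, gamma, lam}.
Backdoor paths from kappa to eps:
  P1: kappa <- alpha -> eps
  P2: kappa <- alpha -> gamma <- lam -> eps
  P3: kappa <- lam -> eps
  P4: kappa <- lam -> gamma <- alpha -> eps
The empty set is not sufficient: P1 (kappa <- alpha -> eps) has no collider blocking it and no conditioned non-collider, so it is open.
Try {alpha, lam}:
  P1: blocked at fork node alpha ∈ conditioning set.
  P2: blocked at fork node alpha ∈ conditioning set.
  P3: blocked at fork node lam ∈ conditioning set.
  P4: blocked at fork node lam ∈ conditioning set.
{alpha, lam} contains no descendant of kappa and blocks every backdoor path.
Every element of {alpha, lam} is needed (dropping alpha leaves P1 open; dropping lam leaves P3 open), so no proper subset is valid.
Among all size-2 subsets of the eligible variables, only {alpha, lam} blocks every backdoor path, so it is the unique smallest valid adjustment set.

{alpha, lam}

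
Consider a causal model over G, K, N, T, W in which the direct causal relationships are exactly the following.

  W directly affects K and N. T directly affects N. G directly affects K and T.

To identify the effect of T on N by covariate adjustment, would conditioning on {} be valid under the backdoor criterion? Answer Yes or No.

Backdoor paths from T to N (paths whose first edge points into T):
  P1: T <- G -> K <- W -> N
Condition 1 (no descendant of T in the set): holds — descendants of T are {N}; none are in {}.
Condition 2 (every backdoor path blocked by {}):
  P1: blocked at collider K (neither it nor any descendant is in the conditioning set).
{} satisfies the backdoor criterion.

Yes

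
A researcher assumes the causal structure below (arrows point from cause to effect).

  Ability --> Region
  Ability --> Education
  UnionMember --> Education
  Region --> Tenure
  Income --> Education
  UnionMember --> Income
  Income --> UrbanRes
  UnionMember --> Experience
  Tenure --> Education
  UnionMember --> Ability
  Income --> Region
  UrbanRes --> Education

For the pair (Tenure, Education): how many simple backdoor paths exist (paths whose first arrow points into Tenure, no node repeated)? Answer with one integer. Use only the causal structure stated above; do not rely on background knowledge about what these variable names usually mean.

8

A backdoor path from Tenure to Education is any simple undirected path whose first edge points into Tenure (i.e. leaves Tenure via a parent).
Parents of Tenure: {Region}.
Enumerating:
  P1: Tenure <- Region <- Income <- UnionMember -> Ability -> Education
  P2: Tenure <- Region <- Income <- UnionMember -> Education
  P3: Tenure <- Region <- Income -> UrbanRes -> Education
  P4: Tenure <- Region <- Income -> Education
  P5: Tenure <- Region <- Ability <- UnionMember -> Income -> UrbanRes -> Education
  P6: Tenure <- Region <- Ability <- UnionMember -> Income -> Education
  P7: Tenure <- Region <- Ability <- UnionMember -> Education
  P8: Tenure <- Region <- Ability -> Education
That exhausts the simple backdoor paths. Count: 8.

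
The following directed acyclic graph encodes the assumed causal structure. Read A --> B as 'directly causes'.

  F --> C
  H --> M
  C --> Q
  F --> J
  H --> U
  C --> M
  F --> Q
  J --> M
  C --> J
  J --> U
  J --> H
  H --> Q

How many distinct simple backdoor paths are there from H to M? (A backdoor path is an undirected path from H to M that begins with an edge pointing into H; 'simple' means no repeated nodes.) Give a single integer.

4

A backdoor path from H to M is any simple undirected path whose first edge points into H (i.e. leaves H via a parent).
Parents of H: {J}.
Enumerating:
  P1: H <- J <- F -> C -> M
  P2: H <- J <- F -> Q <- C -> M
  P3: H <- J <- C -> M
  P4: H <- J -> M
That exhausts the simple backdoor paths. Count: 4.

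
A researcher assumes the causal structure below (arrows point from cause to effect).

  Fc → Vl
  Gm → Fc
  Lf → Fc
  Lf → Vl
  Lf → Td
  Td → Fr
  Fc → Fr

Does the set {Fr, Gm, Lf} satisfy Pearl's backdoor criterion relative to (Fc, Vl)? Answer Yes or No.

Backdoor paths from Fc to Vl (paths whose first edge points into Fc):
  P1: Fc <- Lf -> Vl
Condition 1 (no descendant of Fc in the set): FAILS — Fr is a descendant of Fc.
Condition 2 (every backdoor path blocked by {Fr, Gm, Lf}):
  P1: blocked at fork node Lf ∈ conditioning set.
{Fr, Gm, Lf} does not satisfy the backdoor criterion.

No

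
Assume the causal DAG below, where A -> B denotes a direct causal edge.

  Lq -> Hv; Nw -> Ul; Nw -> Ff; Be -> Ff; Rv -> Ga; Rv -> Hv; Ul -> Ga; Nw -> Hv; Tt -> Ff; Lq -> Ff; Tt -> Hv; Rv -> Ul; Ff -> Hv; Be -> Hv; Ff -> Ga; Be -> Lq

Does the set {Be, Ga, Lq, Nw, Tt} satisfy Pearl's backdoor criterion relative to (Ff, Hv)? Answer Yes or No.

Backdoor paths from Ff to Hv (paths whose first edge points into Ff):
  P1: Ff <- Tt -> Hv
  P2: Ff <- Nw -> Ul <- Rv -> Hv
  P3: Ff <- Nw -> Ul -> Ga <- Rv -> Hv
  P4: Ff <- Nw -> Hv
  P5: Ff <- Be -> Lq -> Hv
  P6: Ff <- Be -> Hv
  P7: Ff <- Lq <- Be -> Hv
  P8: Ff <- Lq -> Hv
Condition 1 (no descendant of Ff in the set): FAILS — Ga is a descendant of Ff.
Condition 2 (every backdoor path blocked by {Be, Ga, Lq, Nw, Tt}):
  P1: blocked at fork node Tt ∈ conditioning set.
  P2: blocked at fork node Nw ∈ conditioning set.
  P3: blocked at fork node Nw ∈ conditioning set.
  P4: blocked at fork node Nw ∈ conditioning set.
  P5: blocked at fork node Be ∈ conditioning set.
  P6: blocked at fork node Be ∈ conditioning set.
  P7: blocked at chain node Lq ∈ conditioning set.
  P8: blocked at fork node Lq ∈ conditioning set.
{Be, Ga, Lq, Nw, Tt} does not satisfy the backdoor criterion.

No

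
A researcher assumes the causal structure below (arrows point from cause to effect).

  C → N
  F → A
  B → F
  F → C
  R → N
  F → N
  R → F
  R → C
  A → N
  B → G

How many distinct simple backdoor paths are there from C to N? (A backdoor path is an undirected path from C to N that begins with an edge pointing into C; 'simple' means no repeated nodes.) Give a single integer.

6

A backdoor path from C to N is any simple undirected path whose first edge points into C (i.e. leaves C via a parent).
Parents of C: {F, R}.
Enumerating:
  P1: C <- R -> F -> A -> N
  P2: C <- R -> F -> N
  P3: C <- R -> N
  P4: C <- F <- R -> N
  P5: C <- F -> A -> N
  P6: C <- F -> N
That exhausts the simple backdoor paths. Count: 6.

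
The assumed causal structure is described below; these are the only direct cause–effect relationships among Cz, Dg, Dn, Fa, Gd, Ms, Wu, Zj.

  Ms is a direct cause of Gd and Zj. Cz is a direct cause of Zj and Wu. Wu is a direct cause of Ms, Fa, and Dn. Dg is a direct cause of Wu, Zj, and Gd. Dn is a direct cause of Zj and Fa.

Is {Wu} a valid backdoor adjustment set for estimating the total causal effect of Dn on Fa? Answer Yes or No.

Backdoor paths from Dn to Fa (paths whose first edge points into Dn):
  P1: Dn <- Wu -> Fa
Condition 1 (no descendant of Dn in the set): holds — descendants of Dn are {Fa, Zj}; none are in {Wu}.
Condition 2 (every backdoor path blocked by {Wu}):
  P1: blocked at fork node Wu ∈ conditioning set.
{Wu} satisfies the backdoor criterion.

Yes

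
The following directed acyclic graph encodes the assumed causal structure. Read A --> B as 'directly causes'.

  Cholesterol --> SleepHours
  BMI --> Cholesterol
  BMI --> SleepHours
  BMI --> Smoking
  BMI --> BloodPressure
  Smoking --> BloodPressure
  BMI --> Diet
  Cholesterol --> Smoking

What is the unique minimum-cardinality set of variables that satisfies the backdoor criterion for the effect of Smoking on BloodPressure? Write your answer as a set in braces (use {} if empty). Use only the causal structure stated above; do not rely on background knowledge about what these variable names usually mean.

{BMI}

Variables eligible for adjustment (non-descendants of Smoking, excluding Smoking and BloodPressure): {BMI, Cholesterol, Diet, SleepHours}.
Backdoor paths from Smoking to BloodPressure:
  P1: Smoking <- BMI -> BloodPressure
  P2: Smoking <- Cholesterol <- BMI -> BloodPressure
  P3: Smoking <- Cholesterol -> SleepHours <- BMI -> BloodPressure
The empty set is not sufficient: P1 (Smoking <- BMI -> BloodPressure) has no collider blocking it and no conditioned non-collider, so it is open.
Try {BMI}:
  P1: blocked at fork node BMI ∈ conditioning set.
  P2: blocked at fork node BMI ∈ conditioning set.
  P3: blocked at collider SleepHours (neither it nor any descendant is in the conditioning set).
{BMI} contains no descendant of Smoking and blocks every backdoor path.
No other singleton works — e.g. {Cholesterol} leaves P1 open — so {BMI} is the unique smallest valid adjustment set.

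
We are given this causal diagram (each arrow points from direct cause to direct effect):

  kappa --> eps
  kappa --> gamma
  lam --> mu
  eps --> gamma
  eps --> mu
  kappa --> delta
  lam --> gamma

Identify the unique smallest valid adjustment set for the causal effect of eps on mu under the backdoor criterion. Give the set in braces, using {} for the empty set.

Variables eligible for adjustment (non-descendants of eps, excluding eps and mu): {delta, kappa, lam}.
Backdoor paths from eps to mu:
  P1: eps <- kappa -> gamma <- lam -> mu
Each backdoor path contains an unconditioned collider, so every path is already blocked with the empty conditioning set:
  P1: blocked at collider gamma (neither it nor any descendant is in the conditioning set).
The empty set is therefore the unique smallest valid set.

{}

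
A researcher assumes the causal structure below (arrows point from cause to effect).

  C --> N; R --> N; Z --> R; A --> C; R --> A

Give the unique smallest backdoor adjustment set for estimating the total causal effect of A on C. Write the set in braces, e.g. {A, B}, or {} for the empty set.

{}

Variables eligible for adjustment (non-descendants of A, excluding A and C): {R, Z}.
Backdoor paths from A to C:
  P1: A <- R -> N <- C
Each backdoor path contains an unconditioned collider, so every path is already blocked with the empty conditioning set:
  P1: blocked at collider N (neither it nor any descendant is in the conditioning set).
The empty set is therefore the unique smallest valid set.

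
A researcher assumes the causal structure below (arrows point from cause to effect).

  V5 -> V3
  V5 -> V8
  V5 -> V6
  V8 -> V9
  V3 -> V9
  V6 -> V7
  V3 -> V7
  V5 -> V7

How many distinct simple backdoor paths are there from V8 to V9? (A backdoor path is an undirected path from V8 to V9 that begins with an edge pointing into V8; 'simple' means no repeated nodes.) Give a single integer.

A backdoor path from V8 to V9 is any simple undirected path whose first edge points into V8 (i.e. leaves V8 via a parent).
Parents of V8: {V5}.
Enumerating:
  P1: V8 <- V5 -> V6 -> V7 <- V3 -> V9
  P2: V8 <- V5 -> V3 -> V9
  P3: V8 <- V5 -> V7 <- V3 -> V9
That exhausts the simple backdoor paths. Count: 3.

3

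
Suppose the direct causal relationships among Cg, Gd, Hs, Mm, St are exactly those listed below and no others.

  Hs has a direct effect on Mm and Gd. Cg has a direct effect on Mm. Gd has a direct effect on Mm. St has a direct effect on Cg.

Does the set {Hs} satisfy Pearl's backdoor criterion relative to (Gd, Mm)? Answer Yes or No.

Backdoor paths from Gd to Mm (paths whose first edge points into Gd):
  P1: Gd <- Hs -> Mm
Condition 1 (no descendant of Gd in the set): holds — descendants of Gd are {Mm}; none are in {Hs}.
Condition 2 (every backdoor path blocked by {Hs}):
  P1: blocked at fork node Hs ∈ conditioning set.
{Hs} satisfies the backdoor criterion.

Yes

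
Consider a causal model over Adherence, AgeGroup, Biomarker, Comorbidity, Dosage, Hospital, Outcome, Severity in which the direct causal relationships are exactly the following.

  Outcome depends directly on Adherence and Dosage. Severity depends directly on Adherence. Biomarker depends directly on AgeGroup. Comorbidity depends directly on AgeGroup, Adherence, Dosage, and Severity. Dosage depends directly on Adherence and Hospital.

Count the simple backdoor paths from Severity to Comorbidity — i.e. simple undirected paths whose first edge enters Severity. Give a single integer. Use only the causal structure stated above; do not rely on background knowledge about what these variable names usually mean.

3

A backdoor path from Severity to Comorbidity is any simple undirected path whose first edge points into Severity (i.e. leaves Severity via a parent).
Parents of Severity: {Adherence}.
Enumerating:
  P1: Severity <- Adherence -> Dosage -> Comorbidity
  P2: Severity <- Adherence -> Comorbidity
  P3: Severity <- Adherence -> Outcome <- Dosage -> Comorbidity
That exhausts the simple backdoor paths. Count: 3.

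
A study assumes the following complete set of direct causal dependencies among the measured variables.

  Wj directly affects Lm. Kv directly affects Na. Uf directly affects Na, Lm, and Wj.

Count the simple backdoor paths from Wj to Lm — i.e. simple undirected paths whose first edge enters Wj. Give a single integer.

1

A backdoor path from Wj to Lm is any simple undirected path whose first edge points into Wj (i.e. leaves Wj via a parent).
Parents of Wj: {Uf}.
Enumerating:
  P1: Wj <- Uf -> Lm
That exhausts the simple backdoor paths. Count: 1.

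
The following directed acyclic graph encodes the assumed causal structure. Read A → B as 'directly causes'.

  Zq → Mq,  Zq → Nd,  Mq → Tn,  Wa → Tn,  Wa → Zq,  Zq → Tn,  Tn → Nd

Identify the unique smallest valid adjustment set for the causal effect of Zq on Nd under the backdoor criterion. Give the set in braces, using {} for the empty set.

{Wa}

Variables eligible for adjustment (non-descendants of Zq, excluding Zq and Nd): {Wa}.
Backdoor paths from Zq to Nd:
  P1: Zq <- Wa -> Tn -> Nd
The empty set is not sufficient: P1 (Zq <- Wa -> Tn -> Nd) has no collider blocking it and no conditioned non-collider, so it is open.
Try {Wa}:
  P1: blocked at fork node Wa ∈ conditioning set.
{Wa} contains no descendant of Zq and blocks every backdoor path.
{Wa} is the unique smallest valid adjustment set.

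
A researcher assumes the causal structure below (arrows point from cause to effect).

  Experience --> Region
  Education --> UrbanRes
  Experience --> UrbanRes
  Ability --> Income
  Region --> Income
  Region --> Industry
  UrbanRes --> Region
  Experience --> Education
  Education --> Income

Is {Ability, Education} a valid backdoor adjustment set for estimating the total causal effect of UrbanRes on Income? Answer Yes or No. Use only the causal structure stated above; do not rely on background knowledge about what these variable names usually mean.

No

Backdoor paths from UrbanRes to Income (paths whose first edge points into UrbanRes):
  P1: UrbanRes <- Experience -> Education -> Income
  P2: UrbanRes <- Experience -> Region -> Income
  P3: UrbanRes <- Education <- Experience -> Region -> Income
  P4: UrbanRes <- Education -> Income
Condition 1 (no descendant of UrbanRes in the set): holds — descendants of UrbanRes are {Income, Industry, Region}; none are in {Ability, Education}.
Condition 2 (every backdoor path blocked by {Ability, Education}):
  P1: blocked at chain node Education ∈ conditioning set.
  P2: open — no interior node is in the conditioning set.
  P3: blocked at chain node Education ∈ conditioning set.
  P4: blocked at fork node Education ∈ conditioning set.
{Ability, Education} does not satisfy the backdoor criterion.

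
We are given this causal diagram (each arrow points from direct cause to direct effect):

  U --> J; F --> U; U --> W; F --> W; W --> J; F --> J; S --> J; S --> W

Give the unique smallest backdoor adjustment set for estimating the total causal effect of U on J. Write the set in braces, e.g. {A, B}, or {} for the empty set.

Variables eligible for adjustment (non-descendants of U, excluding U and J): {F, S}.
Backdoor paths from U to J:
  P1: U <- F -> W <- S -> J
  P2: U <- F -> W -> J
  P3: U <- F -> J
The empty set is not sufficient: P2 (U <- F -> W -> J) has no collider blocking it and no conditioned non-collider, so it is open.
Try {F}:
  P1: blocked at fork node F ∈ conditioning set.
  P2: blocked at fork node F ∈ conditioning set.
  P3: blocked at fork node F ∈ conditioning set.
{F} contains no descendant of U and blocks every backdoor path.
No other singleton works — e.g. {S} leaves P2 open — so {F} is the unique smallest valid adjustment set.

{F}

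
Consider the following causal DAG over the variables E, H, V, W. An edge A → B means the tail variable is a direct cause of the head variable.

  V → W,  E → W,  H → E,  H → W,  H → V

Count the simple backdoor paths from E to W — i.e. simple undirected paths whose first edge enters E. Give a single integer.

A backdoor path from E to W is any simple undirected path whose first edge points into E (i.e. leaves E via a parent).
Parents of E: {H}.
Enumerating:
  P1: E <- H -> V -> W
  P2: E <- H -> W
That exhausts the simple backdoor paths. Count: 2.

2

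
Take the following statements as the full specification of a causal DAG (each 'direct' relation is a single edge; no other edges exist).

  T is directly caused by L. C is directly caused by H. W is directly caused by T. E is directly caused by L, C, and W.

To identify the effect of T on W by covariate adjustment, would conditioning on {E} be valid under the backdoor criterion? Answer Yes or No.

Backdoor paths from T to W (paths whose first edge points into T):
  P1: T <- L -> E <- W
Condition 1 (no descendant of T in the set): FAILS — E is a descendant of T.
Condition 2 (every backdoor path blocked by {E}):
  P1: open — collider(s) E are conditioned on (or have a conditioned descendant) and no non-collider on the path is in the set.
{E} does not satisfy the backdoor criterion.

No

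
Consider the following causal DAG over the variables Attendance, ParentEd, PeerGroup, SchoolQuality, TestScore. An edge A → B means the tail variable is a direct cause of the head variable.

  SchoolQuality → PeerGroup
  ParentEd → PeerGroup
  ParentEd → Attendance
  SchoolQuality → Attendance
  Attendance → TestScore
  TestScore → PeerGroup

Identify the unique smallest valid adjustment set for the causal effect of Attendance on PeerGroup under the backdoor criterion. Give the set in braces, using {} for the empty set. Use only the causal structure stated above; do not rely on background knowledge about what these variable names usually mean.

{ParentEd, SchoolQuality}

Variables eligible for adjustment (non-descendants of Attendance, excluding Attendance and PeerGroup): {ParentEd, SchoolQuality}.
Backdoor paths from Attendance to PeerGroup:
  P1: Attendance <- SchoolQuality -> PeerGroup
  P2: Attendance <- ParentEd -> PeerGroup
The empty set is not sufficient: P1 (Attendance <- SchoolQuality -> PeerGroup) has no collider blocking it and no conditioned non-collider, so it is open.
Try {ParentEd, SchoolQuality}:
  P1: blocked at fork node SchoolQuality ∈ conditioning set.
  P2: blocked at fork node ParentEd ∈ conditioning set.
{ParentEd, SchoolQuality} contains no descendant of Attendance and blocks every backdoor path.
Every element of {ParentEd, SchoolQuality} is needed (dropping ParentEd leaves P2 open; dropping SchoolQuality leaves P1 open), so no proper subset is valid.
Among all size-2 subsets of the eligible variables, only {ParentEd, SchoolQuality} blocks every backdoor path, so it is the unique smallest valid adjustment set.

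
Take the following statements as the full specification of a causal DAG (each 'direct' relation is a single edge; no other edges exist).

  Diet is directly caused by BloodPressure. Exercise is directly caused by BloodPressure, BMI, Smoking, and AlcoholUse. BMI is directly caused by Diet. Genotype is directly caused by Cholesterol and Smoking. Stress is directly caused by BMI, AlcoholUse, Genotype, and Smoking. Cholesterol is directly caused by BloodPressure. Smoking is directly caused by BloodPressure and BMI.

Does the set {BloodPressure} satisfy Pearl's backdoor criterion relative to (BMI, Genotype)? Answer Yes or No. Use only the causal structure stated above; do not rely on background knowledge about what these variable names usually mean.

Yes

Backdoor paths from BMI to Genotype (paths whose first edge points into BMI):
  P1: BMI <- Diet <- BloodPressure -> Smoking -> Exercise <- AlcoholUse -> Stress <- Genotype
  P2: BMI <- Diet <- BloodPressure -> Smoking -> Genotype
  P3: BMI <- Diet <- BloodPressure -> Smoking -> Stress <- Genotype
  P4: BMI <- Diet <- BloodPressure -> Cholesterol -> Genotype
  P5: BMI <- Diet <- BloodPressure -> Exercise <- Smoking -> Genotype
  P6: BMI <- Diet <- BloodPressure -> Exercise <- Smoking -> Stress <- Genotype
  P7: BMI <- Diet <- BloodPressure -> Exercise <- AlcoholUse -> Stress <- Smoking -> Genotype
  P8: BMI <- Diet <- BloodPressure -> Exercise <- AlcoholUse -> Stress <- Genotype
Condition 1 (no descendant of BMI in the set): holds — descendants of BMI are {Exercise, Genotype, Smoking, Stress}; none are in {BloodPressure}.
Condition 2 (every backdoor path blocked by {BloodPressure}):
  P1: blocked at fork node BloodPressure ∈ conditioning set.
  P2: blocked at fork node BloodPressure ∈ conditioning set.
  P3: blocked at fork node BloodPressure ∈ conditioning set.
  P4: blocked at fork node BloodPressure ∈ conditioning set.
  P5: blocked at fork node BloodPressure ∈ conditioning set.
  P6: blocked at fork node BloodPressure ∈ conditioning set.
  P7: blocked at fork node BloodPressure ∈ conditioning set.
  P8: blocked at fork node BloodPressure ∈ conditioning set.
{BloodPressure} satisfies the backdoor criterion.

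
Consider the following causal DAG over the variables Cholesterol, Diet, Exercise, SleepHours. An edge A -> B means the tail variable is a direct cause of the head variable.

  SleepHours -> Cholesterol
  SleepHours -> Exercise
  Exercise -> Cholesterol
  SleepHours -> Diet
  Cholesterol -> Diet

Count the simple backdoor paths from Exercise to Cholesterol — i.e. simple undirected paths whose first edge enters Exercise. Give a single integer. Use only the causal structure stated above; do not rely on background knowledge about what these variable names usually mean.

2

A backdoor path from Exercise to Cholesterol is any simple undirected path whose first edge points into Exercise (i.e. leaves Exercise via a parent).
Parents of Exercise: {SleepHours}.
Enumerating:
  P1: Exercise <- SleepHours -> Cholesterol
  P2: Exercise <- SleepHours -> Diet <- Cholesterol
That exhausts the simple backdoor paths. Count: 2.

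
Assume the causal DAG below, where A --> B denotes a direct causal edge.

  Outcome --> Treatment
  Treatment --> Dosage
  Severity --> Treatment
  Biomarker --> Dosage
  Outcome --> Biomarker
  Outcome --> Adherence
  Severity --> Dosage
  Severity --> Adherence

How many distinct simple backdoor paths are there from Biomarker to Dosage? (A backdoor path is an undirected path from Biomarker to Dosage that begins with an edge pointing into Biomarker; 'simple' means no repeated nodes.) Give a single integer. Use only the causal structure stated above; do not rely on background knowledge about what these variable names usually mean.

A backdoor path from Biomarker to Dosage is any simple undirected path whose first edge points into Biomarker (i.e. leaves Biomarker via a parent).
Parents of Biomarker: {Outcome}.
Enumerating:
  P1: Biomarker <- Outcome -> Treatment <- Severity -> Dosage
  P2: Biomarker <- Outcome -> Treatment -> Dosage
  P3: Biomarker <- Outcome -> Adherence <- Severity -> Treatment -> Dosage
  P4: Biomarker <- Outcome -> Adherence <- Severity -> Dosage
That exhausts the simple backdoor paths. Count: 4.

4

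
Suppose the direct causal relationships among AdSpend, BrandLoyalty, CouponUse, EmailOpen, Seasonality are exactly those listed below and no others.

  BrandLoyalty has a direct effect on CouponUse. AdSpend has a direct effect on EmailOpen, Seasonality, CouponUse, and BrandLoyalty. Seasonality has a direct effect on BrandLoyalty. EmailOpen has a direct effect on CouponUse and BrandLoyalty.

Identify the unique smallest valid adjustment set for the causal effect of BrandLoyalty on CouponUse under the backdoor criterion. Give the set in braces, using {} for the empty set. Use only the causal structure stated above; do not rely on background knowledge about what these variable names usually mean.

Variables eligible for adjustment (non-descendants of BrandLoyalty, excluding BrandLoyalty and CouponUse): {AdSpend, EmailOpen, Seasonality}.
Backdoor paths from BrandLoyalty to CouponUse:
  P1: BrandLoyalty <- AdSpend -> EmailOpen -> CouponUse
  P2: BrandLoyalty <- AdSpend -> CouponUse
  P3: BrandLoyalty <- EmailOpen <- AdSpend -> CouponUse
  P4: BrandLoyalty <- EmailOpen -> CouponUse
  P5: BrandLoyalty <- Seasonality <- AdSpend -> EmailOpen -> CouponUse
  P6: BrandLoyalty <- Seasonality <- AdSpend -> CouponUse
The empty set is not sufficient: P1 (BrandLoyalty <- AdSpend -> EmailOpen -> CouponUse) has no collider blocking it and no conditioned non-collider, so it is open.
Try {AdSpend, EmailOpen}:
  P1: blocked at fork node AdSpend ∈ conditioning set.
  P2: blocked at fork node AdSpend ∈ conditioning set.
  P3: blocked at chain node EmailOpen ∈ conditioning set.
  P4: blocked at fork node EmailOpen ∈ conditioning set.
  P5: blocked at fork node AdSpend ∈ conditioning set.
  P6: blocked at fork node AdSpend ∈ conditioning set.
{AdSpend, EmailOpen} contains no descendant of BrandLoyalty and blocks every backdoor path.
Every element of {AdSpend, EmailOpen} is needed (dropping AdSpend leaves P2 open; dropping EmailOpen leaves P4 open), so no proper subset is valid.
Among all size-2 subsets of the eligible variables, only {AdSpend, EmailOpen} blocks every backdoor path, so it is the unique smallest valid adjustment set.

{AdSpend, EmailOpen}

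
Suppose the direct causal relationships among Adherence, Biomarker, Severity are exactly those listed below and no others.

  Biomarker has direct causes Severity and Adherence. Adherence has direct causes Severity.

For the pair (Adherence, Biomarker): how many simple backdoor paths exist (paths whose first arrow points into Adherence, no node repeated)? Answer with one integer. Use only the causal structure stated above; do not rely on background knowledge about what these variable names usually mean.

1

A backdoor path from Adherence to Biomarker is any simple undirected path whose first edge points into Adherence (i.e. leaves Adherence via a parent).
Parents of Adherence: {Severity}.
Enumerating:
  P1: Adherence <- Severity -> Biomarker
That exhausts the simple backdoor paths. Count: 1.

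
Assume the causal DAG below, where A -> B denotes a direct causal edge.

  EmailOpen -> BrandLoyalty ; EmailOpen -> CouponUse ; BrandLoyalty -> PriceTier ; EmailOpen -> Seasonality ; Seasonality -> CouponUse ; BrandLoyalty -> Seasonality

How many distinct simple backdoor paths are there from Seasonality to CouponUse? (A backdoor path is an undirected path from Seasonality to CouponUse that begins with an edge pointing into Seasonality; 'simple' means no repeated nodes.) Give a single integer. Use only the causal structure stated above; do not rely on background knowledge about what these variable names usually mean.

2

A backdoor path from Seasonality to CouponUse is any simple undirected path whose first edge points into Seasonality (i.e. leaves Seasonality via a parent).
Parents of Seasonality: {BrandLoyalty, EmailOpen}.
Enumerating:
  P1: Seasonality <- EmailOpen -> CouponUse
  P2: Seasonality <- BrandLoyalty <- EmailOpen -> CouponUse
That exhausts the simple backdoor paths. Count: 2.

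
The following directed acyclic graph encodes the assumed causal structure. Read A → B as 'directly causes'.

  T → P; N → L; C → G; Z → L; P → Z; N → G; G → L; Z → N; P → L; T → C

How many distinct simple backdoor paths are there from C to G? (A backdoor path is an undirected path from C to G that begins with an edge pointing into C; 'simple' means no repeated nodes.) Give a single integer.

7

A backdoor path from C to G is any simple undirected path whose first edge points into C (i.e. leaves C via a parent).
Parents of C: {T}.
Enumerating:
  P1: C <- T -> P -> Z -> N -> G
  P2: C <- T -> P -> Z -> N -> L <- G
  P3: C <- T -> P -> Z -> L <- N -> G
  P4: C <- T -> P -> Z -> L <- G
  P5: C <- T -> P -> L <- Z -> N -> G
  P6: C <- T -> P -> L <- N -> G
  P7: C <- T -> P -> L <- G
That exhausts the simple backdoor paths. Count: 7.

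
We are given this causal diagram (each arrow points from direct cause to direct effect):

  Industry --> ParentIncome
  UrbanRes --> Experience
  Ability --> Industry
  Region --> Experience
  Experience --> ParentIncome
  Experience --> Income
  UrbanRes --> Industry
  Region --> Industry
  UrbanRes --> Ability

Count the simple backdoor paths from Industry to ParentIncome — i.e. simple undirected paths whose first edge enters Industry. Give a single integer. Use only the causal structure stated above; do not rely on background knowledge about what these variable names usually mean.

A backdoor path from Industry to ParentIncome is any simple undirected path whose first edge points into Industry (i.e. leaves Industry via a parent).
Parents of Industry: {Ability, Region, UrbanRes}.
Enumerating:
  P1: Industry <- Region -> Experience -> ParentIncome
  P2: Industry <- UrbanRes -> Experience -> ParentIncome
  P3: Industry <- Ability <- UrbanRes -> Experience -> ParentIncome
That exhausts the simple backdoor paths. Count: 3.

3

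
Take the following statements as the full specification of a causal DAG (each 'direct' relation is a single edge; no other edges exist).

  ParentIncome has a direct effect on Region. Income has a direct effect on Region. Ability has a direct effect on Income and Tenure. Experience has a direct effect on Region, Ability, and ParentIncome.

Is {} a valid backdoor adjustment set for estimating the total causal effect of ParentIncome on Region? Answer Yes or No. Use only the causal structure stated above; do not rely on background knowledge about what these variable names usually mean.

Backdoor paths from ParentIncome to Region (paths whose first edge points into ParentIncome):
  P1: ParentIncome <- Experience -> Ability -> Income -> Region
  P2: ParentIncome <- Experience -> Region
Condition 1 (no descendant of ParentIncome in the set): holds — descendants of ParentIncome are {Region}; none are in {}.
Condition 2 (every backdoor path blocked by {}):
  P1: open — no interior node is in the conditioning set.
  P2: open — no interior node is in the conditioning set.
{} does not satisfy the backdoor criterion.

No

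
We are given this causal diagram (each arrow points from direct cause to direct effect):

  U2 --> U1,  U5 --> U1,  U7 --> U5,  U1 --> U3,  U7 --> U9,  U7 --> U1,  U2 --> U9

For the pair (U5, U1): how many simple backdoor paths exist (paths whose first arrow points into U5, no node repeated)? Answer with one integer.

2

A backdoor path from U5 to U1 is any simple undirected path whose first edge points into U5 (i.e. leaves U5 via a parent).
Parents of U5: {U7}.
Enumerating:
  P1: U5 <- U7 -> U1
  P2: U5 <- U7 -> U9 <- U2 -> U1
That exhausts the simple backdoor paths. Count: 2.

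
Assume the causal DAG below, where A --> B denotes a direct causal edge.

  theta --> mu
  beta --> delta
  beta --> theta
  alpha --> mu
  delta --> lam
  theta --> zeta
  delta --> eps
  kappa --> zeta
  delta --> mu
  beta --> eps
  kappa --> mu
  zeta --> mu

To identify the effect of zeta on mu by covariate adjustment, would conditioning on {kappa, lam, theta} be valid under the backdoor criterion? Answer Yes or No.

Backdoor paths from zeta to mu (paths whose first edge points into zeta):
  P1: zeta <- theta <- beta -> delta -> mu
  P2: zeta <- theta <- beta -> eps <- delta -> mu
  P3: zeta <- theta -> mu
  P4: zeta <- kappa -> mu
Condition 1 (no descendant of zeta in the set): holds — descendants of zeta are {mu}; none are in {kappa, lam, theta}.
Condition 2 (every backdoor path blocked by {kappa, lam, theta}):
  P1: blocked at chain node theta ∈ conditioning set.
  P2: blocked at chain node theta ∈ conditioning set.
  P3: blocked at fork node theta ∈ conditioning set.
  P4: blocked at fork node kappa ∈ conditioning set.
{kappa, lam, theta} satisfies the backdoor criterion.

Yes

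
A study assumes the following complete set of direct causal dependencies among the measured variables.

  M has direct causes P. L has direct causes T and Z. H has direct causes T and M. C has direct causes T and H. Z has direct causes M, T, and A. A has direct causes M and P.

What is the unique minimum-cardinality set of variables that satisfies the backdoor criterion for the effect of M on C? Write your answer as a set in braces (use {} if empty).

Variables eligible for adjustment (non-descendants of M, excluding M and C): {P, T}.
Backdoor paths from M to C:
  P1: M <- P -> A -> Z <- T -> H -> C
  P2: M <- P -> A -> Z <- T -> C
  P3: M <- P -> A -> Z -> L <- T -> H -> C
  P4: M <- P -> A -> Z -> L <- T -> C
Each backdoor path contains an unconditioned collider, so every path is already blocked with the empty conditioning set:
  P1: blocked at collider Z (neither it nor any descendant is in the conditioning set).
  P2: blocked at collider Z (neither it nor any descendant is in the conditioning set).
  P3: blocked at collider L (neither it nor any descendant is in the conditioning set).
  P4: blocked at collider L (neither it nor any descendant is in the conditioning set).
The empty set is therefore the unique smallest valid set.

{}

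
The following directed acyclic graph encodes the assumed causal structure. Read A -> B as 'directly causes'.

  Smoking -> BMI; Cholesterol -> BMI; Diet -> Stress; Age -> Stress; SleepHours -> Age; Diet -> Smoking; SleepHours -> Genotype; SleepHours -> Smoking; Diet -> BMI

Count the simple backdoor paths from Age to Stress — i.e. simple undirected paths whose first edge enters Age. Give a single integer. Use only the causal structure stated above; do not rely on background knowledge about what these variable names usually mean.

2

A backdoor path from Age to Stress is any simple undirected path whose first edge points into Age (i.e. leaves Age via a parent).
Parents of Age: {SleepHours}.
Enumerating:
  P1: Age <- SleepHours -> Smoking <- Diet -> Stress
  P2: Age <- SleepHours -> Smoking -> BMI <- Diet -> Stress
That exhausts the simple backdoor paths. Count: 2.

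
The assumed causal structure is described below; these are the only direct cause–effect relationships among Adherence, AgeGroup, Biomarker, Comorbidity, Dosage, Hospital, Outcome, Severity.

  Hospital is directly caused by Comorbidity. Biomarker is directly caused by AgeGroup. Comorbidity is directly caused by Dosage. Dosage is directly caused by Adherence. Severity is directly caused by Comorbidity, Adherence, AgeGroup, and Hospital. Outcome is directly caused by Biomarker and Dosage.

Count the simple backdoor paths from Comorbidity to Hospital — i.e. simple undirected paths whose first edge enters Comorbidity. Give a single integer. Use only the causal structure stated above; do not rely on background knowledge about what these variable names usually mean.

A backdoor path from Comorbidity to Hospital is any simple undirected path whose first edge points into Comorbidity (i.e. leaves Comorbidity via a parent).
Parents of Comorbidity: {Dosage}.
Enumerating:
  P1: Comorbidity <- Dosage <- Adherence -> Severity <- Hospital
  P2: Comorbidity <- Dosage -> Outcome <- Biomarker <- AgeGroup -> Severity <- Hospital
That exhausts the simple backdoor paths. Count: 2.

2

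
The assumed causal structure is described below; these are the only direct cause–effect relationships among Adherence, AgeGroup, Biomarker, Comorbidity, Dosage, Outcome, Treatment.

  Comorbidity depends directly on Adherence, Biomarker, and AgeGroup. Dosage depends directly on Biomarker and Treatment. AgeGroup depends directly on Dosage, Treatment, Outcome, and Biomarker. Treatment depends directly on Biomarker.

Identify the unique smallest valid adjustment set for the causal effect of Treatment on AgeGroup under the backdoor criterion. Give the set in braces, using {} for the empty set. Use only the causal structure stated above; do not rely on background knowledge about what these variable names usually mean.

Variables eligible for adjustment (non-descendants of Treatment, excluding Treatment and AgeGroup): {Adherence, Biomarker, Outcome}.
Backdoor paths from Treatment to AgeGroup:
  P1: Treatment <- Biomarker -> Dosage -> AgeGroup
  P2: Treatment <- Biomarker -> AgeGroup
  P3: Treatment <- Biomarker -> Comorbidity <- AgeGroup
The empty set is not sufficient: P1 (Treatment <- Biomarker -> Dosage -> AgeGroup) has no collider blocking it and no conditioned non-collider, so it is open.
Try {Biomarker}:
  P1: blocked at fork node Biomarker ∈ conditioning set.
  P2: blocked at fork node Biomarker ∈ conditioning set.
  P3: blocked at fork node Biomarker ∈ conditioning set.
{Biomarker} contains no descendant of Treatment and blocks every backdoor path.
No other singleton works — e.g. {Outcome} leaves P1 open — so {Biomarker} is the unique smallest valid adjustment set.

{Biomarker}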